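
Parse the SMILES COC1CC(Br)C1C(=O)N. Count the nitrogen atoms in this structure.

1

Scan the SMILES for N atoms (remember two-letter symbols like Cl and Br are single atoms).
Nitrogen count: 1.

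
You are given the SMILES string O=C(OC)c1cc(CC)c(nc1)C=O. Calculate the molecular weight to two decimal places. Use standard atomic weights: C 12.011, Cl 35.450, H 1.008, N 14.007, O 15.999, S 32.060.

First, the molecular formula is C10H11NO3 (counting implicit H from valence).
  C: 10 × 12.011 = 120.110
  H: 11 × 1.008 = 11.088
  N: 1 × 14.007 = 14.007
  O: 3 × 15.999 = 47.997
Sum: 10×12.011 + 11×1.008 + 1×14.007 + 3×15.999 = 193.202 → 193.20 g/mol.

193.20 g/mol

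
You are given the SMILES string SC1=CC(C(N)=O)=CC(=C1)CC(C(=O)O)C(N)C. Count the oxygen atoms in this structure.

Scan the SMILES for O atoms (remember two-letter symbols like Cl and Br are single atoms).
Oxygen count: 3.

3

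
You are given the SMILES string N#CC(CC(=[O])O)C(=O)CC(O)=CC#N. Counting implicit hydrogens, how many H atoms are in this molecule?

8

Walk through each heavy atom and fill implicit hydrogens from standard valence (C 4, N 3, O 2, S 2, halogen 1):
  atom 1: N, bond orders sum to 3 (valence 3) → 0 H
  atom 2: C, bond orders sum to 4 (valence 4) → 0 H
  atom 3: C, bond orders sum to 3 (valence 4) → 1 H
  atom 4: C, bond orders sum to 2 (valence 4) → 2 H
  atom 5: C, bond orders sum to 4 (valence 4) → 0 H
  atom 6: O with explicit H count 0
  atom 7: O, bond orders sum to 1 (valence 2) → 1 H
  atom 8: C, bond orders sum to 4 (valence 4) → 0 H
  atom 9: O, bond orders sum to 2 (valence 2) → 0 H
  atom 10: C, bond orders sum to 2 (valence 4) → 2 H
  atom 11: C, bond orders sum to 4 (valence 4) → 0 H
  atom 12: O, bond orders sum to 1 (valence 2) → 1 H
  atom 13: C, bond orders sum to 3 (valence 4) → 1 H
  atom 14: C, bond orders sum to 4 (valence 4) → 0 H
  atom 15: N, bond orders sum to 3 (valence 3) → 0 H
Total hydrogens: 8.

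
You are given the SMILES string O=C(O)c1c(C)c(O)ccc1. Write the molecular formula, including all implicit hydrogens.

Walk through each heavy atom and fill implicit hydrogens from standard valence (C 4, N 3, O 2, S 2, halogen 1); for lowercase aromatic atoms, an aromatic c carries 1 H when it has two neighbours and 0 H with three, and aromatic n carries 0 H:
  atom 1: O, bond orders sum to 2 (valence 2) → 0 H
  atom 2: C, bond orders sum to 4 (valence 4) → 0 H
  atom 3: O, bond orders sum to 1 (valence 2) → 1 H
  atom 4: aromatic c, 3 neighbours → 0 H
  atom 5: aromatic c, 3 neighbours → 0 H
  atom 6: C, bond orders sum to 1 (valence 4) → 3 H
  atom 7: aromatic c, 3 neighbours → 0 H
  atom 8: O, bond orders sum to 1 (valence 2) → 1 H
  atom 9: aromatic c, 2 neighbours → 1 H
  atom 10: aromatic c, 2 neighbours → 1 H
  atom 11: aromatic c, 2 neighbours → 1 H
Totals → C:8, H:8, O:3.
In Hill order: C8H8O3.

C8H8O3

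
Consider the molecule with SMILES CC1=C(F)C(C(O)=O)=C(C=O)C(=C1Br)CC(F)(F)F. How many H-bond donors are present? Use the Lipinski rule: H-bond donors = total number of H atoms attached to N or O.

1

Donors: find every N or O and count the H atoms it carries.
  atom 7 (O): bond orders sum to 1 → 1 H
  atom 8 (O): bond orders sum to 2 → 0 H
  atom 11 (O): bond orders sum to 2 → 0 H
Lipinski HBD = 1.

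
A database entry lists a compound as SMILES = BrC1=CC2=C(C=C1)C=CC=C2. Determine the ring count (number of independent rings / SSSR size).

2

In SMILES, each pair of matching ring-closure digits denotes one ring-closing bond; the number of such bonds equals the number of independent rings.
Ring-closure bonds here: 2.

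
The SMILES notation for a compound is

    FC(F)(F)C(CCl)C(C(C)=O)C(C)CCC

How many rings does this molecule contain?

0

In SMILES, each pair of matching ring-closure digits denotes one ring-closing bond; the number of such bonds equals the number of independent rings.
Ring-closure bonds here: 0.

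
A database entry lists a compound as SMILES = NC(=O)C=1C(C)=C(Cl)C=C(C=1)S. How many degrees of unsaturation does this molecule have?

Molecular formula: C8H8ClNOS.
DoU = (2C + 2 + N − H − X) / 2, where X is the halogen count and O/S are ignored.
    = (2·8 + 2 + 1 − 8 − 1) / 2 = 10 / 2 = 5.

5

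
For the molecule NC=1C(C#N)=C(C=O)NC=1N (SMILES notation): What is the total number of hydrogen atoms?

Walk through each heavy atom and fill implicit hydrogens from standard valence (C 4, N 3, O 2, S 2, halogen 1):
  atom 1: N, bond orders sum to 1 (valence 3) → 2 H
  atom 2: C, bond orders sum to 4 (valence 4) → 0 H
  atom 3: C, bond orders sum to 4 (valence 4) → 0 H
  atom 4: C, bond orders sum to 4 (valence 4) → 0 H
  atom 5: N, bond orders sum to 3 (valence 3) → 0 H
  atom 6: C, bond orders sum to 4 (valence 4) → 0 H
  atom 7: C, bond orders sum to 3 (valence 4) → 1 H
  atom 8: O, bond orders sum to 2 (valence 2) → 0 H
  atom 9: N, bond orders sum to 2 (valence 3) → 1 H
  atom 10: C, bond orders sum to 4 (valence 4) → 0 H
  atom 11: N, bond orders sum to 1 (valence 3) → 2 H
Total hydrogens: 6.

6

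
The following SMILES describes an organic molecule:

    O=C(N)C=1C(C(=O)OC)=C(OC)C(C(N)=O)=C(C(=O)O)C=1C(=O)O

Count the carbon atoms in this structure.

Count every carbon token in the SMILES (each C, including those in ring-closure positions and inside branches).
Carbon count: 13.

13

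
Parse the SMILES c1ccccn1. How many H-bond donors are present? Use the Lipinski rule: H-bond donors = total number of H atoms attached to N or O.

Donors: find every N or O and count the H atoms it carries.
  atom 6 (N): bond orders sum to 3 → 0 H
Lipinski HBD = 0.

0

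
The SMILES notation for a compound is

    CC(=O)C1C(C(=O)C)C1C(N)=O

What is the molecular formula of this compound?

C8H11NO3

Walk through each heavy atom and fill implicit hydrogens from standard valence (C 4, N 3, O 2, S 2, halogen 1):
  atom 1: C, bond orders sum to 1 (valence 4) → 3 H
  atom 2: C, bond orders sum to 4 (valence 4) → 0 H
  atom 3: O, bond orders sum to 2 (valence 2) → 0 H
  atom 4: C, bond orders sum to 3 (valence 4) → 1 H
  atom 5: C, bond orders sum to 3 (valence 4) → 1 H
  atom 6: C, bond orders sum to 4 (valence 4) → 0 H
  atom 7: O, bond orders sum to 2 (valence 2) → 0 H
  atom 8: C, bond orders sum to 1 (valence 4) → 3 H
  atom 9: C, bond orders sum to 3 (valence 4) → 1 H
  atom 10: C, bond orders sum to 4 (valence 4) → 0 H
  atom 11: N, bond orders sum to 1 (valence 3) → 2 H
  atom 12: O, bond orders sum to 2 (valence 2) → 0 H
Totals → C:8, H:11, N:1, O:3.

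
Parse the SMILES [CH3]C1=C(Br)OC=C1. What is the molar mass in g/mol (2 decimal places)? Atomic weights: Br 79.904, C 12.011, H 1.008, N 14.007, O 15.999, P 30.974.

First, the molecular formula is C5H5BrO (counting implicit H from valence).
  Br: 1 × 79.904 = 79.904
  C: 5 × 12.011 = 60.055
  H: 5 × 1.008 = 5.040
  O: 1 × 15.999 = 15.999
Sum: 1×79.904 + 5×12.011 + 5×1.008 + 1×15.999 = 160.998 → 161.00 g/mol.

161.00 g/mol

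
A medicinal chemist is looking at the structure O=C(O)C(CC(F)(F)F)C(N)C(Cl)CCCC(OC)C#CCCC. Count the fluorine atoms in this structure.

Scan the SMILES for F atoms (remember two-letter symbols like Cl and Br are single atoms).
Fluorine count: 3.

3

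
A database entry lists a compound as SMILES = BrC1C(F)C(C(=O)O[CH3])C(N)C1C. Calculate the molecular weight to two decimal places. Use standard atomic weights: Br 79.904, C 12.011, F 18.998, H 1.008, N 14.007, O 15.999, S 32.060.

254.10 g/mol

First, the molecular formula is C8H13BrFNO2 (counting implicit H from valence).
  Br: 1 × 79.904 = 79.904
  C: 8 × 12.011 = 96.088
  F: 1 × 18.998 = 18.998
  H: 13 × 1.008 = 13.104
  N: 1 × 14.007 = 14.007
  O: 2 × 15.999 = 31.998
Sum: 1×79.904 + 8×12.011 + 1×18.998 + 13×1.008 + 1×14.007 + 2×15.999 = 254.099 → 254.10 g/mol.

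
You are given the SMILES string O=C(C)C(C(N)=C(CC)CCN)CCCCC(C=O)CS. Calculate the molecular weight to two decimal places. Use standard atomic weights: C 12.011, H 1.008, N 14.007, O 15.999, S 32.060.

314.49 g/mol

First, the molecular formula is C16H30N2O2S (counting implicit H from valence).
  C: 16 × 12.011 = 192.176
  H: 30 × 1.008 = 30.240
  N: 2 × 14.007 = 28.014
  O: 2 × 15.999 = 31.998
  S: 1 × 32.060 = 32.060
Sum: 16×12.011 + 30×1.008 + 2×14.007 + 2×15.999 + 1×32.060 = 314.488 → 314.49 g/mol.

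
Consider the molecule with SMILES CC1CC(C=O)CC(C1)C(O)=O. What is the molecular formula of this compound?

Walk through each heavy atom and fill implicit hydrogens from standard valence (C 4, N 3, O 2, S 2, halogen 1):
  atom 1: C, bond orders sum to 1 (valence 4) → 3 H
  atom 2: C, bond orders sum to 3 (valence 4) → 1 H
  atom 3: C, bond orders sum to 2 (valence 4) → 2 H
  atom 4: C, bond orders sum to 3 (valence 4) → 1 H
  atom 5: C, bond orders sum to 3 (valence 4) → 1 H
  atom 6: O, bond orders sum to 2 (valence 2) → 0 H
  atom 7: C, bond orders sum to 2 (valence 4) → 2 H
  atom 8: C, bond orders sum to 3 (valence 4) → 1 H
  atom 9: C, bond orders sum to 2 (valence 4) → 2 H
  atom 10: C, bond orders sum to 4 (valence 4) → 0 H
  atom 11: O, bond orders sum to 1 (valence 2) → 1 H
  atom 12: O, bond orders sum to 2 (valence 2) → 0 H
Totals → C:9, H:14, O:3.
In Hill order: C9H14O3.

C9H14O3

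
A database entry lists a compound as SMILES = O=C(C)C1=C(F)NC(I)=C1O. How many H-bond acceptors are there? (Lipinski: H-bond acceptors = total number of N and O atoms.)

3

N atoms: 1; O atoms: 2.
Lipinski HBA = 1 + 2 = 3.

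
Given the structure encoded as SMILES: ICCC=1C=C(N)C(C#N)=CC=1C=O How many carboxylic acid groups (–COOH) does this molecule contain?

0

Scan the SMILES for the carboxylic acid motif — none present.
Groups that are present: 1 aldehyde, 1 nitrile, 1 primary amine.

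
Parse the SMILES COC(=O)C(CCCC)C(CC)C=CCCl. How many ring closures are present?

In SMILES, each pair of matching ring-closure digits denotes one ring-closing bond; the number of such bonds equals the number of independent rings.
Ring-closure bonds here: 0.

0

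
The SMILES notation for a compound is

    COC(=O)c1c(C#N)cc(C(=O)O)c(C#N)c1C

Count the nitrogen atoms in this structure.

2

Scan the SMILES for N atoms (remember two-letter symbols like Cl and Br are single atoms).
Nitrogen count: 2.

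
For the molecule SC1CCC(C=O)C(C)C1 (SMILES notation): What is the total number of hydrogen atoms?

Walk through each heavy atom and fill implicit hydrogens from standard valence (C 4, N 3, O 2, S 2, halogen 1):
  atom 1: S, bond orders sum to 1 (valence 2) → 1 H
  atom 2: C, bond orders sum to 3 (valence 4) → 1 H
  atom 3: C, bond orders sum to 2 (valence 4) → 2 H
  atom 4: C, bond orders sum to 2 (valence 4) → 2 H
  atom 5: C, bond orders sum to 3 (valence 4) → 1 H
  atom 6: C, bond orders sum to 3 (valence 4) → 1 H
  atom 7: O, bond orders sum to 2 (valence 2) → 0 H
  atom 8: C, bond orders sum to 3 (valence 4) → 1 H
  atom 9: C, bond orders sum to 1 (valence 4) → 3 H
  atom 10: C, bond orders sum to 2 (valence 4) → 2 H
Total hydrogens: 14.

14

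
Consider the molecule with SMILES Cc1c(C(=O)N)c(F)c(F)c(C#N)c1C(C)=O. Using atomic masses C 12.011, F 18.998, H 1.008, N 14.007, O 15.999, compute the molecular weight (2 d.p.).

First, the molecular formula is C11H8F2N2O2 (counting implicit H from valence).
  C: 11 × 12.011 = 132.121
  F: 2 × 18.998 = 37.996
  H: 8 × 1.008 = 8.064
  N: 2 × 14.007 = 28.014
  O: 2 × 15.999 = 31.998
Sum: 11×12.011 + 2×18.998 + 8×1.008 + 2×14.007 + 2×15.999 = 238.193 → 238.19 g/mol.

238.19 g/mol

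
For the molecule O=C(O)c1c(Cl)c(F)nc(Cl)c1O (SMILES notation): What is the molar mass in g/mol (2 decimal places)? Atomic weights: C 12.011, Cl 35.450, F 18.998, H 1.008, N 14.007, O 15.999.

First, the molecular formula is C6H2Cl2FNO3 (counting implicit H from valence).
  C: 6 × 12.011 = 72.066
  Cl: 2 × 35.450 = 70.900
  F: 1 × 18.998 = 18.998
  H: 2 × 1.008 = 2.016
  N: 1 × 14.007 = 14.007
  O: 3 × 15.999 = 47.997
Sum: 6×12.011 + 2×35.450 + 1×18.998 + 2×1.008 + 1×14.007 + 3×15.999 = 225.984 → 225.98 g/mol.

225.98 g/mol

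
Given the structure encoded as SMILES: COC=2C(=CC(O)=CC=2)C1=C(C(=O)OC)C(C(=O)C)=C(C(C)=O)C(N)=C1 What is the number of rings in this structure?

In SMILES, each pair of matching ring-closure digits denotes one ring-closing bond; the number of such bonds equals the number of independent rings.
Ring-closure bonds here: 2.

2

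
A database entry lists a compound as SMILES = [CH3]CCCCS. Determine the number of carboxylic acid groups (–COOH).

0

Scan the SMILES for the carboxylic acid motif — none present.
Groups that are present: 1 thiol.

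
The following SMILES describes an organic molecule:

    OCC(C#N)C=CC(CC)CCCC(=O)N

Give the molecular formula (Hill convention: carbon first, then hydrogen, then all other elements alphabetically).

C12H20N2O2

Walk through each heavy atom and fill implicit hydrogens from standard valence (C 4, N 3, O 2, S 2, halogen 1):
  atom 1: O, bond orders sum to 1 (valence 2) → 1 H
  atom 2: C, bond orders sum to 2 (valence 4) → 2 H
  atom 3: C, bond orders sum to 3 (valence 4) → 1 H
  atom 4: C, bond orders sum to 4 (valence 4) → 0 H
  atom 5: N, bond orders sum to 3 (valence 3) → 0 H
  atom 6: C, bond orders sum to 3 (valence 4) → 1 H
  atom 7: C, bond orders sum to 3 (valence 4) → 1 H
  atom 8: C, bond orders sum to 3 (valence 4) → 1 H
  atom 9: C, bond orders sum to 2 (valence 4) → 2 H
  atom 10: C, bond orders sum to 1 (valence 4) → 3 H
  atom 11: C, bond orders sum to 2 (valence 4) → 2 H
  atom 12: C, bond orders sum to 2 (valence 4) → 2 H
  atom 13: C, bond orders sum to 2 (valence 4) → 2 H
  atom 14: C, bond orders sum to 4 (valence 4) → 0 H
  atom 15: O, bond orders sum to 2 (valence 2) → 0 H
  atom 16: N, bond orders sum to 1 (valence 3) → 2 H
Totals → C:12, H:20, N:2, O:2.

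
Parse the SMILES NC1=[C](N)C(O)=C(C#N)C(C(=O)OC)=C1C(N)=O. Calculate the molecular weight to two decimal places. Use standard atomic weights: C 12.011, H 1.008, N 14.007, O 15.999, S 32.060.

250.21 g/mol

First, the molecular formula is C10H10N4O4 (counting implicit H from valence).
  C: 10 × 12.011 = 120.110
  H: 10 × 1.008 = 10.080
  N: 4 × 14.007 = 56.028
  O: 4 × 15.999 = 63.996
Sum: 10×12.011 + 10×1.008 + 4×14.007 + 4×15.999 = 250.214 → 250.21 g/mol.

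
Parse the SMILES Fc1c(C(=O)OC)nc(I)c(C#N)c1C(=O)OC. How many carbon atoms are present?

Count every carbon token in the SMILES (each C, including those in ring-closure positions and inside branches).
Carbon count: 10.

10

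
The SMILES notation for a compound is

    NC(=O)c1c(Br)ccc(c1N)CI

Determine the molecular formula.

C8H8BrIN2O

Walk through each heavy atom and fill implicit hydrogens from standard valence (C 4, N 3, O 2, S 2, halogen 1); for lowercase aromatic atoms, an aromatic c carries 1 H when it has two neighbours and 0 H with three, and aromatic n carries 0 H:
  atom 1: N, bond orders sum to 1 (valence 3) → 2 H
  atom 2: C, bond orders sum to 4 (valence 4) → 0 H
  atom 3: O, bond orders sum to 2 (valence 2) → 0 H
  atom 4: aromatic c, 3 neighbours → 0 H
  atom 5: aromatic c, 3 neighbours → 0 H
  atom 6: Br (halogen, monovalent) → 0 H
  atom 7: aromatic c, 2 neighbours → 1 H
  atom 8: aromatic c, 2 neighbours → 1 H
  atom 9: aromatic c, 3 neighbours → 0 H
  atom 10: aromatic c, 3 neighbours → 0 H
  atom 11: N, bond orders sum to 1 (valence 3) → 2 H
  atom 12: C, bond orders sum to 2 (valence 4) → 2 H
  atom 13: I (halogen, monovalent) → 0 H
Totals → C:8, H:8, Br:1, I:1, N:2, O:1.
In Hill order: C8H8BrIN2O.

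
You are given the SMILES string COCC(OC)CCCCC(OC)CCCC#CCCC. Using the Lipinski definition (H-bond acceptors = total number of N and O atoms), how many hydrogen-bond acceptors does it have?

N atoms: 0; O atoms: 3.
Lipinski HBA = 0 + 3 = 3.

3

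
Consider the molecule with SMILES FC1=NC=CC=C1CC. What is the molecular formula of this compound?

Walk through each heavy atom and fill implicit hydrogens from standard valence (C 4, N 3, O 2, S 2, halogen 1):
  atom 1: F (halogen, monovalent) → 0 H
  atom 2: C, bond orders sum to 4 (valence 4) → 0 H
  atom 3: N, bond orders sum to 3 (valence 3) → 0 H
  atom 4: C, bond orders sum to 3 (valence 4) → 1 H
  atom 5: C, bond orders sum to 3 (valence 4) → 1 H
  atom 6: C, bond orders sum to 3 (valence 4) → 1 H
  atom 7: C, bond orders sum to 4 (valence 4) → 0 H
  atom 8: C, bond orders sum to 2 (valence 4) → 2 H
  atom 9: C, bond orders sum to 1 (valence 4) → 3 H
Totals → C:7, H:8, F:1, N:1.
In Hill order: C7H8FN.

C7H8FN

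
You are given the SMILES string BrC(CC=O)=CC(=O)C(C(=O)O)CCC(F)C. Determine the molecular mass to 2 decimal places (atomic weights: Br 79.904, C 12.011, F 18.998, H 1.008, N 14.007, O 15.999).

309.13 g/mol

First, the molecular formula is C11H14BrFO4 (counting implicit H from valence).
  Br: 1 × 79.904 = 79.904
  C: 11 × 12.011 = 132.121
  F: 1 × 18.998 = 18.998
  H: 14 × 1.008 = 14.112
  O: 4 × 15.999 = 63.996
Sum: 1×79.904 + 11×12.011 + 1×18.998 + 14×1.008 + 4×15.999 = 309.131 → 309.13 g/mol.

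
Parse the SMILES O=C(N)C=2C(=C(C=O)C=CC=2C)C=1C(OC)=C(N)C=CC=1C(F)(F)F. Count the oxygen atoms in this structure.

3

Scan the SMILES for O atoms (remember two-letter symbols like Cl and Br are single atoms).
Oxygen count: 3.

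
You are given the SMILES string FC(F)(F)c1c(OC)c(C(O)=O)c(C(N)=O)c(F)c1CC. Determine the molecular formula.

C12H11F4NO4

Walk through each heavy atom and fill implicit hydrogens from standard valence (C 4, N 3, O 2, S 2, halogen 1); for lowercase aromatic atoms, an aromatic c carries 1 H when it has two neighbours and 0 H with three, and aromatic n carries 0 H:
  atom 1: F (halogen, monovalent) → 0 H
  atom 2: C, bond orders sum to 4 (valence 4) → 0 H
  atom 3: F (halogen, monovalent) → 0 H
  atom 4: F (halogen, monovalent) → 0 H
  atom 5: aromatic c, 3 neighbours → 0 H
  atom 6: aromatic c, 3 neighbours → 0 H
  atom 7: O, bond orders sum to 2 (valence 2) → 0 H
  atom 8: C, bond orders sum to 1 (valence 4) → 3 H
  atom 9: aromatic c, 3 neighbours → 0 H
  atom 10: C, bond orders sum to 4 (valence 4) → 0 H
  atom 11: O, bond orders sum to 1 (valence 2) → 1 H
  atom 12: O, bond orders sum to 2 (valence 2) → 0 H
  atom 13: aromatic c, 3 neighbours → 0 H
  atom 14: C, bond orders sum to 4 (valence 4) → 0 H
  atom 15: N, bond orders sum to 1 (valence 3) → 2 H
  atom 16: O, bond orders sum to 2 (valence 2) → 0 H
  atom 17: aromatic c, 3 neighbours → 0 H
  atom 18: F (halogen, monovalent) → 0 H
  atom 19: aromatic c, 3 neighbours → 0 H
  atom 20: C, bond orders sum to 2 (valence 4) → 2 H
  atom 21: C, bond orders sum to 1 (valence 4) → 3 H
Totals → C:12, H:11, F:4, N:1, O:4.
In Hill order: C12H11F4NO4.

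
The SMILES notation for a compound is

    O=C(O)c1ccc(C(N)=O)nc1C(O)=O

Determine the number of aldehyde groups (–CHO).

Scan the SMILES for the aldehyde motif — none present.
Groups that are present: 1 amide, 2 carboxylic acid.

0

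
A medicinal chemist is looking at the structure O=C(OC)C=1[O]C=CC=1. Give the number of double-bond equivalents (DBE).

Molecular formula: C6H6O3.
DoU = (2C + 2 + N − H − X) / 2, where X is the halogen count and O/S are ignored.
    = (2·6 + 2 + 0 − 6 − 0) / 2 = 8 / 2 = 4.

4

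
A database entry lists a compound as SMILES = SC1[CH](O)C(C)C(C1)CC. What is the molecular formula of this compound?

C8H16OS

Walk through each heavy atom and fill implicit hydrogens from standard valence (C 4, N 3, O 2, S 2, halogen 1):
  atom 1: S, bond orders sum to 1 (valence 2) → 1 H
  atom 2: C, bond orders sum to 3 (valence 4) → 1 H
  atom 3: C with explicit H count 1
  atom 4: O, bond orders sum to 1 (valence 2) → 1 H
  atom 5: C, bond orders sum to 3 (valence 4) → 1 H
  atom 6: C, bond orders sum to 1 (valence 4) → 3 H
  atom 7: C, bond orders sum to 3 (valence 4) → 1 H
  atom 8: C, bond orders sum to 2 (valence 4) → 2 H
  atom 9: C, bond orders sum to 2 (valence 4) → 2 H
  atom 10: C, bond orders sum to 1 (valence 4) → 3 H
Totals → C:8, H:16, O:1, S:1.
In Hill order: C8H16OS.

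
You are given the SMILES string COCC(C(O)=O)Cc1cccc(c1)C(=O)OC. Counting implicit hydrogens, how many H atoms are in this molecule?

Walk through each heavy atom and fill implicit hydrogens from standard valence (C 4, N 3, O 2, S 2, halogen 1); for lowercase aromatic atoms, an aromatic c carries 1 H when it has two neighbours and 0 H with three, and aromatic n carries 0 H:
  atom 1: C, bond orders sum to 1 (valence 4) → 3 H
  atom 2: O, bond orders sum to 2 (valence 2) → 0 H
  atom 3: C, bond orders sum to 2 (valence 4) → 2 H
  atom 4: C, bond orders sum to 3 (valence 4) → 1 H
  atom 5: C, bond orders sum to 4 (valence 4) → 0 H
  atom 6: O, bond orders sum to 1 (valence 2) → 1 H
  atom 7: O, bond orders sum to 2 (valence 2) → 0 H
  atom 8: C, bond orders sum to 2 (valence 4) → 2 H
  atom 9: aromatic c, 3 neighbours → 0 H
  atom 10: aromatic c, 2 neighbours → 1 H
  atom 11: aromatic c, 2 neighbours → 1 H
  atom 12: aromatic c, 2 neighbours → 1 H
  atom 13: aromatic c, 3 neighbours → 0 H
  atom 14: aromatic c, 2 neighbours → 1 H
  atom 15: C, bond orders sum to 4 (valence 4) → 0 H
  atom 16: O, bond orders sum to 2 (valence 2) → 0 H
  atom 17: O, bond orders sum to 2 (valence 2) → 0 H
  atom 18: C, bond orders sum to 1 (valence 4) → 3 H
Total hydrogens: 16.

16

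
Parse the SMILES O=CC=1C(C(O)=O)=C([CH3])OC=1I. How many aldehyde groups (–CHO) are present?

1

The aldehyde motif appears at heavy-atom position 2 in the SMILES.
Other groups present: 1 carboxylic acid.
Aldehyde count: 1.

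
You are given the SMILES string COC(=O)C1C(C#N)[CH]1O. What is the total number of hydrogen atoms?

7

Walk through each heavy atom and fill implicit hydrogens from standard valence (C 4, N 3, O 2, S 2, halogen 1):
  atom 1: C, bond orders sum to 1 (valence 4) → 3 H
  atom 2: O, bond orders sum to 2 (valence 2) → 0 H
  atom 3: C, bond orders sum to 4 (valence 4) → 0 H
  atom 4: O, bond orders sum to 2 (valence 2) → 0 H
  atom 5: C, bond orders sum to 3 (valence 4) → 1 H
  atom 6: C, bond orders sum to 3 (valence 4) → 1 H
  atom 7: C, bond orders sum to 4 (valence 4) → 0 H
  atom 8: N, bond orders sum to 3 (valence 3) → 0 H
  atom 9: C with explicit H count 1
  atom 10: O, bond orders sum to 1 (valence 2) → 1 H
Total hydrogens: 7.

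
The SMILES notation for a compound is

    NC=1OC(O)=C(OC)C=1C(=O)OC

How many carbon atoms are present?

Count every carbon token in the SMILES (each C, including those in ring-closure positions and inside branches).
Carbon count: 7.

7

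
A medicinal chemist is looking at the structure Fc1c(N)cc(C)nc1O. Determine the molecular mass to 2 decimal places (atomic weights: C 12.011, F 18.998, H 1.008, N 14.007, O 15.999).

First, the molecular formula is C6H7FN2O (counting implicit H from valence).
  C: 6 × 12.011 = 72.066
  F: 1 × 18.998 = 18.998
  H: 7 × 1.008 = 7.056
  N: 2 × 14.007 = 28.014
  O: 1 × 15.999 = 15.999
Sum: 6×12.011 + 1×18.998 + 7×1.008 + 2×14.007 + 1×15.999 = 142.133 → 142.13 g/mol.

142.13 g/mol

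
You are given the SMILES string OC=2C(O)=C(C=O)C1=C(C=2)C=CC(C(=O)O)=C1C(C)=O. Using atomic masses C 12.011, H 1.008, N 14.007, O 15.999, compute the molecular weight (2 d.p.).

274.23 g/mol

First, the molecular formula is C14H10O6 (counting implicit H from valence).
  C: 14 × 12.011 = 168.154
  H: 10 × 1.008 = 10.080
  O: 6 × 15.999 = 95.994
Sum: 14×12.011 + 10×1.008 + 6×15.999 = 274.228 → 274.23 g/mol.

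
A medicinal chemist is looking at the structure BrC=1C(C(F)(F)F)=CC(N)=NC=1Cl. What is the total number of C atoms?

Count every carbon token in the SMILES (each C, including those in ring-closure positions and inside branches).
Carbon count: 6.

6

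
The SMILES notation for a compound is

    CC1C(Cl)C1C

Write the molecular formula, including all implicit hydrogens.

Walk through each heavy atom and fill implicit hydrogens from standard valence (C 4, N 3, O 2, S 2, halogen 1):
  atom 1: C, bond orders sum to 1 (valence 4) → 3 H
  atom 2: C, bond orders sum to 3 (valence 4) → 1 H
  atom 3: C, bond orders sum to 3 (valence 4) → 1 H
  atom 4: Cl (halogen, monovalent) → 0 H
  atom 5: C, bond orders sum to 3 (valence 4) → 1 H
  atom 6: C, bond orders sum to 1 (valence 4) → 3 H
Totals → C:5, H:9, Cl:1.

C5H9Cl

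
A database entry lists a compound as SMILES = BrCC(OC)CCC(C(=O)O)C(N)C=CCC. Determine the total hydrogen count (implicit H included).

22

Walk through each heavy atom and fill implicit hydrogens from standard valence (C 4, N 3, O 2, S 2, halogen 1):
  atom 1: Br (halogen, monovalent) → 0 H
  atom 2: C, bond orders sum to 2 (valence 4) → 2 H
  atom 3: C, bond orders sum to 3 (valence 4) → 1 H
  atom 4: O, bond orders sum to 2 (valence 2) → 0 H
  atom 5: C, bond orders sum to 1 (valence 4) → 3 H
  atom 6: C, bond orders sum to 2 (valence 4) → 2 H
  atom 7: C, bond orders sum to 2 (valence 4) → 2 H
  atom 8: C, bond orders sum to 3 (valence 4) → 1 H
  atom 9: C, bond orders sum to 4 (valence 4) → 0 H
  atom 10: O, bond orders sum to 2 (valence 2) → 0 H
  atom 11: O, bond orders sum to 1 (valence 2) → 1 H
  atom 12: C, bond orders sum to 3 (valence 4) → 1 H
  atom 13: N, bond orders sum to 1 (valence 3) → 2 H
  atom 14: C, bond orders sum to 3 (valence 4) → 1 H
  atom 15: C, bond orders sum to 3 (valence 4) → 1 H
  atom 16: C, bond orders sum to 2 (valence 4) → 2 H
  atom 17: C, bond orders sum to 1 (valence 4) → 3 H
Total hydrogens: 22.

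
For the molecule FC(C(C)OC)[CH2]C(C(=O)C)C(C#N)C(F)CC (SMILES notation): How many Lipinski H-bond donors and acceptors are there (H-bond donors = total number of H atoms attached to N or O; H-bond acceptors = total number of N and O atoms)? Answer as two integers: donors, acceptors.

0, 3

Donors: find every N or O and count the H atoms it carries.
  atom 5 (O): bond orders sum to 2 → 0 H
  atom 10 (O): bond orders sum to 2 → 0 H
  atom 14 (N): bond orders sum to 3 → 0 H
Lipinski HBD = 0.
Acceptors: N atoms = 1, O atoms = 2 → HBA = 3.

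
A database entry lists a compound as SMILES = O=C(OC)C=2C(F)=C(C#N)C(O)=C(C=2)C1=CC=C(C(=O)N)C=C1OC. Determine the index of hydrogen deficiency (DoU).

Molecular formula: C17H13FN2O5.
DoU = (2C + 2 + N − H − X) / 2, where X is the halogen count and O/S are ignored.
    = (2·17 + 2 + 2 − 13 − 1) / 2 = 24 / 2 = 12.

12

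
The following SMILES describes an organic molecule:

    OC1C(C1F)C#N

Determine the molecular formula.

C4H4FNO

Walk through each heavy atom and fill implicit hydrogens from standard valence (C 4, N 3, O 2, S 2, halogen 1):
  atom 1: O, bond orders sum to 1 (valence 2) → 1 H
  atom 2: C, bond orders sum to 3 (valence 4) → 1 H
  atom 3: C, bond orders sum to 3 (valence 4) → 1 H
  atom 4: C, bond orders sum to 3 (valence 4) → 1 H
  atom 5: F (halogen, monovalent) → 0 H
  atom 6: C, bond orders sum to 4 (valence 4) → 0 H
  atom 7: N, bond orders sum to 3 (valence 3) → 0 H
Totals → C:4, H:4, F:1, N:1, O:1.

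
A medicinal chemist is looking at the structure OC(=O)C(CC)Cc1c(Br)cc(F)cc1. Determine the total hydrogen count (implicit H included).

Walk through each heavy atom and fill implicit hydrogens from standard valence (C 4, N 3, O 2, S 2, halogen 1); for lowercase aromatic atoms, an aromatic c carries 1 H when it has two neighbours and 0 H with three, and aromatic n carries 0 H:
  atom 1: O, bond orders sum to 1 (valence 2) → 1 H
  atom 2: C, bond orders sum to 4 (valence 4) → 0 H
  atom 3: O, bond orders sum to 2 (valence 2) → 0 H
  atom 4: C, bond orders sum to 3 (valence 4) → 1 H
  atom 5: C, bond orders sum to 2 (valence 4) → 2 H
  atom 6: C, bond orders sum to 1 (valence 4) → 3 H
  atom 7: C, bond orders sum to 2 (valence 4) → 2 H
  atom 8: aromatic c, 3 neighbours → 0 H
  atom 9: aromatic c, 3 neighbours → 0 H
  atom 10: Br (halogen, monovalent) → 0 H
  atom 11: aromatic c, 2 neighbours → 1 H
  atom 12: aromatic c, 3 neighbours → 0 H
  atom 13: F (halogen, monovalent) → 0 H
  atom 14: aromatic c, 2 neighbours → 1 H
  atom 15: aromatic c, 2 neighbours → 1 H
Total hydrogens: 12.

12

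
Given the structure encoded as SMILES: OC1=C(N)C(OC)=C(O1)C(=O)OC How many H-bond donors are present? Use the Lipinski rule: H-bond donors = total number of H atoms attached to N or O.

Donors: find every N or O and count the H atoms it carries.
  atom 1 (O): bond orders sum to 1 → 1 H
  atom 4 (N): bond orders sum to 1 → 2 H
  atom 6 (O): bond orders sum to 2 → 0 H
  atom 9 (O): bond orders sum to 2 → 0 H
  atom 11 (O): bond orders sum to 2 → 0 H
  atom 12 (O): bond orders sum to 2 → 0 H
Lipinski HBD = 3.

3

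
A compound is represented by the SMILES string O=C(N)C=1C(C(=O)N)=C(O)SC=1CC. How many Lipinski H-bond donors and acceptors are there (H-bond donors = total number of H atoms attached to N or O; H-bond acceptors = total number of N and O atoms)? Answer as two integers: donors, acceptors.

Donors: find every N or O and count the H atoms it carries.
  atom 1 (O): bond orders sum to 2 → 0 H
  atom 3 (N): bond orders sum to 1 → 2 H
  atom 7 (O): bond orders sum to 2 → 0 H
  atom 8 (N): bond orders sum to 1 → 2 H
  atom 10 (O): bond orders sum to 1 → 1 H
Lipinski HBD = 5.
Acceptors: N atoms = 2, O atoms = 3 → HBA = 5.

5, 5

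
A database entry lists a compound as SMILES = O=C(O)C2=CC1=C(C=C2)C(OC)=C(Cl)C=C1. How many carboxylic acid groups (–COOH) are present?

1

The carboxylic acid motif appears at heavy-atom position 2 in the SMILES.
Other groups present: 1 ether.
Carboxylic acid count: 1.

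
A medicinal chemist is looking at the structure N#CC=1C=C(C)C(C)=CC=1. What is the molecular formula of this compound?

C9H9N

Walk through each heavy atom and fill implicit hydrogens from standard valence (C 4, N 3, O 2, S 2, halogen 1):
  atom 1: N, bond orders sum to 3 (valence 3) → 0 H
  atom 2: C, bond orders sum to 4 (valence 4) → 0 H
  atom 3: C, bond orders sum to 4 (valence 4) → 0 H
  atom 4: C, bond orders sum to 3 (valence 4) → 1 H
  atom 5: C, bond orders sum to 4 (valence 4) → 0 H
  atom 6: C, bond orders sum to 1 (valence 4) → 3 H
  atom 7: C, bond orders sum to 4 (valence 4) → 0 H
  atom 8: C, bond orders sum to 1 (valence 4) → 3 H
  atom 9: C, bond orders sum to 3 (valence 4) → 1 H
  atom 10: C, bond orders sum to 3 (valence 4) → 1 H
Totals → C:9, H:9, N:1.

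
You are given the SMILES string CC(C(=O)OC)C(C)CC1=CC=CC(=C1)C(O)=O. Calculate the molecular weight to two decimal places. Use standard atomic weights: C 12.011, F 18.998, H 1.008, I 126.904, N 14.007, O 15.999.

250.29 g/mol

First, the molecular formula is C14H18O4 (counting implicit H from valence).
  C: 14 × 12.011 = 168.154
  H: 18 × 1.008 = 18.144
  O: 4 × 15.999 = 63.996
Sum: 14×12.011 + 18×1.008 + 4×15.999 = 250.294 → 250.29 g/mol.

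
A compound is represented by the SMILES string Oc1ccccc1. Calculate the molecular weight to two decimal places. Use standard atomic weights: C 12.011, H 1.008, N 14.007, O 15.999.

94.11 g/mol

First, the molecular formula is C6H6O (counting implicit H from valence).
  C: 6 × 12.011 = 72.066
  H: 6 × 1.008 = 6.048
  O: 1 × 15.999 = 15.999
Sum: 6×12.011 + 6×1.008 + 1×15.999 = 94.113 → 94.11 g/mol.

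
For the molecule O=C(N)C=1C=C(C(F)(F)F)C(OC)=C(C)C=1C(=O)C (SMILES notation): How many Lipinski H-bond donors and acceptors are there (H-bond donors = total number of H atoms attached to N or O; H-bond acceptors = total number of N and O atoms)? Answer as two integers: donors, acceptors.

2, 4

Donors: find every N or O and count the H atoms it carries.
  atom 1 (O): bond orders sum to 2 → 0 H
  atom 3 (N): bond orders sum to 1 → 2 H
  atom 12 (O): bond orders sum to 2 → 0 H
  atom 18 (O): bond orders sum to 2 → 0 H
Lipinski HBD = 2.
Acceptors: N atoms = 1, O atoms = 3 → HBA = 4.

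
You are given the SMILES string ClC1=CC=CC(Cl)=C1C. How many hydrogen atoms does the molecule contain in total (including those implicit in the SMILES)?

Walk through each heavy atom and fill implicit hydrogens from standard valence (C 4, N 3, O 2, S 2, halogen 1):
  atom 1: Cl (halogen, monovalent) → 0 H
  atom 2: C, bond orders sum to 4 (valence 4) → 0 H
  atom 3: C, bond orders sum to 3 (valence 4) → 1 H
  atom 4: C, bond orders sum to 3 (valence 4) → 1 H
  atom 5: C, bond orders sum to 3 (valence 4) → 1 H
  atom 6: C, bond orders sum to 4 (valence 4) → 0 H
  atom 7: Cl (halogen, monovalent) → 0 H
  atom 8: C, bond orders sum to 4 (valence 4) → 0 H
  atom 9: C, bond orders sum to 1 (valence 4) → 3 H
Total hydrogens: 6.

6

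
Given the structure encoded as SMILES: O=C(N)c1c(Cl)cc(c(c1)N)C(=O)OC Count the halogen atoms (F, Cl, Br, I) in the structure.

1

Halogen atoms appear at heavy-atom position 6 (1×Cl).
Other groups present: 1 amide, 1 ester, 1 primary amine.
Halogen count: 1.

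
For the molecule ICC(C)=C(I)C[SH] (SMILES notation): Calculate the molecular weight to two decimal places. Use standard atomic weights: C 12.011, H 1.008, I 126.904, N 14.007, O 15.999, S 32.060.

First, the molecular formula is C5H8I2S (counting implicit H from valence).
  C: 5 × 12.011 = 60.055
  H: 8 × 1.008 = 8.064
  I: 2 × 126.904 = 253.808
  S: 1 × 32.060 = 32.060
Sum: 5×12.011 + 8×1.008 + 2×126.904 + 1×32.060 = 353.987 → 353.99 g/mol.

353.99 g/mol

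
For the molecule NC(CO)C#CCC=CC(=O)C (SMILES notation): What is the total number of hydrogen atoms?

Walk through each heavy atom and fill implicit hydrogens from standard valence (C 4, N 3, O 2, S 2, halogen 1):
  atom 1: N, bond orders sum to 1 (valence 3) → 2 H
  atom 2: C, bond orders sum to 3 (valence 4) → 1 H
  atom 3: C, bond orders sum to 2 (valence 4) → 2 H
  atom 4: O, bond orders sum to 1 (valence 2) → 1 H
  atom 5: C, bond orders sum to 4 (valence 4) → 0 H
  atom 6: C, bond orders sum to 4 (valence 4) → 0 H
  atom 7: C, bond orders sum to 2 (valence 4) → 2 H
  atom 8: C, bond orders sum to 3 (valence 4) → 1 H
  atom 9: C, bond orders sum to 3 (valence 4) → 1 H
  atom 10: C, bond orders sum to 4 (valence 4) → 0 H
  atom 11: O, bond orders sum to 2 (valence 2) → 0 H
  atom 12: C, bond orders sum to 1 (valence 4) → 3 H
Total hydrogens: 13.

13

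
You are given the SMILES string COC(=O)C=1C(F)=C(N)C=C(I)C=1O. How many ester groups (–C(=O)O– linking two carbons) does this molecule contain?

1

The ester motif appears at heavy-atom position 3 in the SMILES.
Other groups present: 1 hydroxyl, 1 primary amine.
Ester count: 1.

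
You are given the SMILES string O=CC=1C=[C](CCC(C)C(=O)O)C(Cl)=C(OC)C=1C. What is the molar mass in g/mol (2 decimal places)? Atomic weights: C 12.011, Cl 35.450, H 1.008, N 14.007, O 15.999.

284.74 g/mol

First, the molecular formula is C14H17ClO4 (counting implicit H from valence).
  C: 14 × 12.011 = 168.154
  Cl: 1 × 35.450 = 35.450
  H: 17 × 1.008 = 17.136
  O: 4 × 15.999 = 63.996
Sum: 14×12.011 + 1×35.450 + 17×1.008 + 4×15.999 = 284.736 → 284.74 g/mol.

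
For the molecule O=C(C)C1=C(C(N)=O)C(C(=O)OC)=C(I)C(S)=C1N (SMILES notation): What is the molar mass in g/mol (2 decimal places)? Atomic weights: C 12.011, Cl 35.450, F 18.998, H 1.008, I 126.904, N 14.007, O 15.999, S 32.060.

First, the molecular formula is C11H11IN2O4S (counting implicit H from valence).
  C: 11 × 12.011 = 132.121
  H: 11 × 1.008 = 11.088
  I: 1 × 126.904 = 126.904
  N: 2 × 14.007 = 28.014
  O: 4 × 15.999 = 63.996
  S: 1 × 32.060 = 32.060
Sum: 11×12.011 + 11×1.008 + 1×126.904 + 2×14.007 + 4×15.999 + 1×32.060 = 394.183 → 394.18 g/mol.

394.18 g/mol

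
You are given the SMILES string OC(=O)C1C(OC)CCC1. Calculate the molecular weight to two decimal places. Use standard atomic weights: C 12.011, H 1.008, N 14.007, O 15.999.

First, the molecular formula is C7H12O3 (counting implicit H from valence).
  C: 7 × 12.011 = 84.077
  H: 12 × 1.008 = 12.096
  O: 3 × 15.999 = 47.997
Sum: 7×12.011 + 12×1.008 + 3×15.999 = 144.170 → 144.17 g/mol.

144.17 g/mol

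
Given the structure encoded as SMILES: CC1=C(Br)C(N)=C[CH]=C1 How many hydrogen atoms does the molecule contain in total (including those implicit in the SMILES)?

8

Walk through each heavy atom and fill implicit hydrogens from standard valence (C 4, N 3, O 2, S 2, halogen 1):
  atom 1: C, bond orders sum to 1 (valence 4) → 3 H
  atom 2: C, bond orders sum to 4 (valence 4) → 0 H
  atom 3: C, bond orders sum to 4 (valence 4) → 0 H
  atom 4: Br (halogen, monovalent) → 0 H
  atom 5: C, bond orders sum to 4 (valence 4) → 0 H
  atom 6: N, bond orders sum to 1 (valence 3) → 2 H
  atom 7: C, bond orders sum to 3 (valence 4) → 1 H
  atom 8: C with explicit H count 1
  atom 9: C, bond orders sum to 3 (valence 4) → 1 H
Total hydrogens: 8.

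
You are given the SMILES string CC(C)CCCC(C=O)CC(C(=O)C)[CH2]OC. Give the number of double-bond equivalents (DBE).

2

Molecular formula: C14H26O3.
DoU = (2C + 2 + N − H − X) / 2, where X is the halogen count and O/S are ignored.
    = (2·14 + 2 + 0 − 26 − 0) / 2 = 4 / 2 = 2.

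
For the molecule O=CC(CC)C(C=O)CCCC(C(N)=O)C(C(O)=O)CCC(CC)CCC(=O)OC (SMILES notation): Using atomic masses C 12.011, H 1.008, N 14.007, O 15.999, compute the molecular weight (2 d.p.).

427.54 g/mol

First, the molecular formula is C22H37NO7 (counting implicit H from valence).
  C: 22 × 12.011 = 264.242
  H: 37 × 1.008 = 37.296
  N: 1 × 14.007 = 14.007
  O: 7 × 15.999 = 111.993
Sum: 22×12.011 + 37×1.008 + 1×14.007 + 7×15.999 = 427.538 → 427.54 g/mol.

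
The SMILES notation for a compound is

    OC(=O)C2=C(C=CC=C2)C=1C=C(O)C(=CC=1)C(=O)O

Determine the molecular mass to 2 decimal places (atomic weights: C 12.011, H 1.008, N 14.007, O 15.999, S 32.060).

First, the molecular formula is C14H10O5 (counting implicit H from valence).
  C: 14 × 12.011 = 168.154
  H: 10 × 1.008 = 10.080
  O: 5 × 15.999 = 79.995
Sum: 14×12.011 + 10×1.008 + 5×15.999 = 258.229 → 258.23 g/mol.

258.23 g/mol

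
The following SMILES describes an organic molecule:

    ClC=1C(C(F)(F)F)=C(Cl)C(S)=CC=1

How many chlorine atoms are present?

2

Scan the SMILES for Cl atoms (remember two-letter symbols like Cl and Br are single atoms).
Chlorine count: 2.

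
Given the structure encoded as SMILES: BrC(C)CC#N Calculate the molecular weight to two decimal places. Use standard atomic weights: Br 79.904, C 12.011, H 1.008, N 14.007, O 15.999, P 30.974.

First, the molecular formula is C4H6BrN (counting implicit H from valence).
  Br: 1 × 79.904 = 79.904
  C: 4 × 12.011 = 48.044
  H: 6 × 1.008 = 6.048
  N: 1 × 14.007 = 14.007
Sum: 1×79.904 + 4×12.011 + 6×1.008 + 1×14.007 = 148.003 → 148.00 g/mol.

148.00 g/mol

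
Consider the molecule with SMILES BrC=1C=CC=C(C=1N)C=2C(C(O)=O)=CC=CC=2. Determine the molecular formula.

Walk through each heavy atom and fill implicit hydrogens from standard valence (C 4, N 3, O 2, S 2, halogen 1):
  atom 1: Br (halogen, monovalent) → 0 H
  atom 2: C, bond orders sum to 4 (valence 4) → 0 H
  atom 3: C, bond orders sum to 3 (valence 4) → 1 H
  atom 4: C, bond orders sum to 3 (valence 4) → 1 H
  atom 5: C, bond orders sum to 3 (valence 4) → 1 H
  atom 6: C, bond orders sum to 4 (valence 4) → 0 H
  atom 7: C, bond orders sum to 4 (valence 4) → 0 H
  atom 8: N, bond orders sum to 1 (valence 3) → 2 H
  atom 9: C, bond orders sum to 4 (valence 4) → 0 H
  atom 10: C, bond orders sum to 4 (valence 4) → 0 H
  atom 11: C, bond orders sum to 4 (valence 4) → 0 H
  atom 12: O, bond orders sum to 1 (valence 2) → 1 H
  atom 13: O, bond orders sum to 2 (valence 2) → 0 H
  atom 14: C, bond orders sum to 3 (valence 4) → 1 H
  atom 15: C, bond orders sum to 3 (valence 4) → 1 H
  atom 16: C, bond orders sum to 3 (valence 4) → 1 H
  atom 17: C, bond orders sum to 3 (valence 4) → 1 H
Totals → C:13, H:10, Br:1, N:1, O:2.

C13H10BrNO2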